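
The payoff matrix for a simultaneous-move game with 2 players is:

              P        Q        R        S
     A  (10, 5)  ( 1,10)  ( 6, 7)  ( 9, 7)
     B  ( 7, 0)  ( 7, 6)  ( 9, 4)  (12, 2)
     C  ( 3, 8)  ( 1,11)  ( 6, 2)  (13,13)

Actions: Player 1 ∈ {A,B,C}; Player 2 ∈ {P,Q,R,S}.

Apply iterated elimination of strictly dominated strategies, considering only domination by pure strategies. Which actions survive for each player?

Survivors P1:{B,C} P2:{Q,S}

P2 drop P (Q beats it: A:10>5 B:6>0 C:11>8)
P1 drop A (B beats it: Q:7>1 R:9>6 S:12>9)
P2 drop R (Q beats it: B:6>4 C:11>2)
P1→{B,C} P2→{Q,S}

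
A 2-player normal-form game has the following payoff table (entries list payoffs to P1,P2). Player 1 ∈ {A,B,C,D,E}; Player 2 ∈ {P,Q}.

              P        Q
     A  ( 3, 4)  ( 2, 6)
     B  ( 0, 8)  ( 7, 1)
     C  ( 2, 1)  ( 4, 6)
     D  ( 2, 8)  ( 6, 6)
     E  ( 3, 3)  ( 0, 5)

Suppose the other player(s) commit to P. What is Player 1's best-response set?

P1 best: {A,E}

u_1(A vs P) = 3
u_1(B vs P) = 0
u_1(C vs P) = 2
u_1(D vs P) = 2
u_1(E vs P) = 3
max payoff 3 at {A,E}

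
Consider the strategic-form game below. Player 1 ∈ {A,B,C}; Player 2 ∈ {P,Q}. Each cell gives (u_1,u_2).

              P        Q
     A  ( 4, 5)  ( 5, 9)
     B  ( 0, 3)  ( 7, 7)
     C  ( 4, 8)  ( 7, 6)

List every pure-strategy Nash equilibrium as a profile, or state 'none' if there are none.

(A,P): not NE [P2→Q gives 9>5]
(A,Q): not NE [P1→C gives 7>5]
(B,P): not NE [P1→C gives 4>0; P2→Q gives 7>3]
(B,Q): NE
(C,P): NE
(C,Q): not NE [P2→P gives 8>6]

Nash profiles: (B,Q), (C,P)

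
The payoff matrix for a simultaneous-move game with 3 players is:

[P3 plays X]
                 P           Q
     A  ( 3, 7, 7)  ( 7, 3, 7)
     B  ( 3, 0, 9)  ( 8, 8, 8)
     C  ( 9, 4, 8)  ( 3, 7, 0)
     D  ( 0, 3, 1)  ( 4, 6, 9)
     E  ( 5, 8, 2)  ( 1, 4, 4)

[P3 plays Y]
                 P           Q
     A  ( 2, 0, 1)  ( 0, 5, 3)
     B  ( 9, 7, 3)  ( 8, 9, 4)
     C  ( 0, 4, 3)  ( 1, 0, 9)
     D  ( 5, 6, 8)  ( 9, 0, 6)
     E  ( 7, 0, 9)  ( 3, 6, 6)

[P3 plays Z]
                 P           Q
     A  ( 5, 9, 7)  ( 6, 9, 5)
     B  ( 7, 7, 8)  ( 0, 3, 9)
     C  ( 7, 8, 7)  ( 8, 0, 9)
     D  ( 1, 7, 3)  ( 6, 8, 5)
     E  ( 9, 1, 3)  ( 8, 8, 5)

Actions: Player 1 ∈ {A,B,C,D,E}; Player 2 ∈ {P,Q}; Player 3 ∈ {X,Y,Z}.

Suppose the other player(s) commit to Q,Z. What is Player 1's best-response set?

u_1(A vs Q,Z) = 6
u_1(B vs Q,Z) = 0
u_1(C vs Q,Z) = 8
u_1(D vs Q,Z) = 6
u_1(E vs Q,Z) = 8
max payoff 8 at {C,E}

argmax u_1 = {C,E}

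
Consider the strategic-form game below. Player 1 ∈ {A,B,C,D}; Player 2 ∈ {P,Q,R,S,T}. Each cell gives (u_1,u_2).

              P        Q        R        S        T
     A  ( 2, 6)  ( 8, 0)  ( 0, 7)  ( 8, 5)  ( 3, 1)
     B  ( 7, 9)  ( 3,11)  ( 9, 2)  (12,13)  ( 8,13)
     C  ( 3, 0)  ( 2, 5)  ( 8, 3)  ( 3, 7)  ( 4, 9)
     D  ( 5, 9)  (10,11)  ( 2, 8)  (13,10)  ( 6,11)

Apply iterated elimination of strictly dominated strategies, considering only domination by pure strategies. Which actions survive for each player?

Survivors P1:{B,D} P2:{Q,S,T}

P1 drop A (D beats it: P:5>2 Q:10>8 R:2>0 S:13>8 T:6>3)
P1 drop C (B beats it: P:7>3 Q:3>2 R:9>8 S:12>3 T:8>4)
P2 drop P (Q beats it: B:11>9 D:11>9)
P2 drop R (Q beats it: B:11>2 D:11>8)
P1→{B,D} P2→{Q,S,T}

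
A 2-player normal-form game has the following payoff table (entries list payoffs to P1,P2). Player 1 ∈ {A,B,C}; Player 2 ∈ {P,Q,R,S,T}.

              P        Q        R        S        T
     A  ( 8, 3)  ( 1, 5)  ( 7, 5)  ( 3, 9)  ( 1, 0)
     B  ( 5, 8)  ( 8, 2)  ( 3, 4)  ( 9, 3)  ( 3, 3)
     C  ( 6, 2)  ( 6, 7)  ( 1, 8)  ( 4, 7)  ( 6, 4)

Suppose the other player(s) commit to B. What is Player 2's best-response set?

argmax u_2 = {P}

u_2(P vs B) = 8
u_2(Q vs B) = 2
u_2(R vs B) = 4
u_2(S vs B) = 3
u_2(T vs B) = 3
max payoff 8 at {P}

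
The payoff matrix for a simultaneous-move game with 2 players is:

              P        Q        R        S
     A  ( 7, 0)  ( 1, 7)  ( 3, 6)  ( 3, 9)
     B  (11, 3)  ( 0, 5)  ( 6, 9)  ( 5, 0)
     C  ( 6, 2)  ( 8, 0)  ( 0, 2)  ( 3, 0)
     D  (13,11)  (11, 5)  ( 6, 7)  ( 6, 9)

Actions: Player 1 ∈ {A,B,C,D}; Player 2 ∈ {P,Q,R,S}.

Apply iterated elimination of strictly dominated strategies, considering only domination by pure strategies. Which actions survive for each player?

P1 drop A (D beats it: P:13>7 Q:11>1 R:6>3 S:6>3)
P1 drop C (D beats it: P:13>6 Q:11>8 R:6>0 S:6>3)
P2 drop Q (R beats it: B:9>5 D:7>5)
P2 drop S (P beats it: B:3>0 D:11>9)
P1→{B,D} P2→{P,R}

Survivors P1:{B,D} P2:{P,R}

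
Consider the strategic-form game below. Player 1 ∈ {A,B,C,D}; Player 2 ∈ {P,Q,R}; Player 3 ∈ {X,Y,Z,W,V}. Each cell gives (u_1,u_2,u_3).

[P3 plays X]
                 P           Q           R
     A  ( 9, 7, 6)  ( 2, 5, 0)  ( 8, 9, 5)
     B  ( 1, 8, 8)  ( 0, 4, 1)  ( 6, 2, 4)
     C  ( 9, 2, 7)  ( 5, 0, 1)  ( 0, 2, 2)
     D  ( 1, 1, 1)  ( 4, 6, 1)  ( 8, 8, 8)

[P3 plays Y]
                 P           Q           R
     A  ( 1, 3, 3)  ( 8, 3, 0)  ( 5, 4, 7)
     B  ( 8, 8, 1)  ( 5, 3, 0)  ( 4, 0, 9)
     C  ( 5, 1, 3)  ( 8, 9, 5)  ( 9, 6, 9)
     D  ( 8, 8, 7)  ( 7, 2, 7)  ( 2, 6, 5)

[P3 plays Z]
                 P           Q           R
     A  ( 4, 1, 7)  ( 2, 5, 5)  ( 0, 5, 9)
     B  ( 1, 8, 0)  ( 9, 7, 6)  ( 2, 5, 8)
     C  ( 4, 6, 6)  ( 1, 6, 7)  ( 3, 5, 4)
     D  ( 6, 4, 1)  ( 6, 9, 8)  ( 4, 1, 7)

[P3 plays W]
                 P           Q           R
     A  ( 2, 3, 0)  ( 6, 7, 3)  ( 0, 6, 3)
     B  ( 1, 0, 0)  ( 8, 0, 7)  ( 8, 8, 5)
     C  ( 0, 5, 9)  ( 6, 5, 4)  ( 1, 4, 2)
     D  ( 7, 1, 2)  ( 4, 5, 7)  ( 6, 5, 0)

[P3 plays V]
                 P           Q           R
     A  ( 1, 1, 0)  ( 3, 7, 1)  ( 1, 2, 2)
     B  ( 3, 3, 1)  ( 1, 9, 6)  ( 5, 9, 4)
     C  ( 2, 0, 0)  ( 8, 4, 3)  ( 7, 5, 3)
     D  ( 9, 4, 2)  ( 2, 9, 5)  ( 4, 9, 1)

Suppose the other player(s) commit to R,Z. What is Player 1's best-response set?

u_1(A vs R,Z) = 0
u_1(B vs R,Z) = 2
u_1(C vs R,Z) = 3
u_1(D vs R,Z) = 4
max payoff 4 at {D}

BR_1 = {D}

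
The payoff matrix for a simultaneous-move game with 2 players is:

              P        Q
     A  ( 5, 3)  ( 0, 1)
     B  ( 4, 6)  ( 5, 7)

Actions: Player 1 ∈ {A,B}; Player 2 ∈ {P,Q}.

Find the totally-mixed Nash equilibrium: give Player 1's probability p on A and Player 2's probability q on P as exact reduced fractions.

P1 indiff ⇒ q·5+(1-q)·0 = q·4+(1-q)·5 ⇒ q(1) = (1-q)(5) ⇒ q = 5/6
P2 indiff ⇒ p·3+(1-p)·6 = p·1+(1-p)·7 ⇒ p(2) = (1-p)(1) ⇒ p = 1/3

(p,q) = (1/3, 5/6)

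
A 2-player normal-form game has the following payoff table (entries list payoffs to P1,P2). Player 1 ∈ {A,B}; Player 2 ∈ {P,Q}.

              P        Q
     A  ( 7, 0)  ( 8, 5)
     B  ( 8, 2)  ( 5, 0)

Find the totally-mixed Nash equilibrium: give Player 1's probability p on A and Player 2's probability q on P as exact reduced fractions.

P1 indiff ⇒ q·7+(1-q)·8 = q·8+(1-q)·5 ⇒ q(-1) = (1-q)(-3) ⇒ q = 3/4
P2 indiff ⇒ p·0+(1-p)·2 = p·5+(1-p)·0 ⇒ p(-5) = (1-p)(-2) ⇒ p = 2/7

p=2/7, q=3/4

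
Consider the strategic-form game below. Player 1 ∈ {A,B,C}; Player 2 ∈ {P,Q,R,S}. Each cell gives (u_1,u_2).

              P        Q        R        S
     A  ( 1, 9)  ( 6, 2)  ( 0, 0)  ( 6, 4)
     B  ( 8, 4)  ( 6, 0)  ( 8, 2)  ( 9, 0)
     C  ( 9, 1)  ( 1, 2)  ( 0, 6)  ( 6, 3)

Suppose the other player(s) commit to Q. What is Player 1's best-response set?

u_1(A vs Q) = 6
u_1(B vs Q) = 6
u_1(C vs Q) = 1
max payoff 6 at {A,B}

P1 best: {A,B}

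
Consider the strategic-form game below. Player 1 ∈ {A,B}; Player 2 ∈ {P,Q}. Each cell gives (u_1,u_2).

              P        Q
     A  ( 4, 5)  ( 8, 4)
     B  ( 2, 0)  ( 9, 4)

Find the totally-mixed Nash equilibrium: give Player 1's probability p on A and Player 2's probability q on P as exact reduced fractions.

(p,q) = (4/5, 1/3)

P1 indiff ⇒ q·4+(1-q)·8 = q·2+(1-q)·9 ⇒ q(2) = (1-q)(1) ⇒ q = 1/3
P2 indiff ⇒ p·5+(1-p)·0 = p·4+(1-p)·4 ⇒ p(1) = (1-p)(4) ⇒ p = 4/5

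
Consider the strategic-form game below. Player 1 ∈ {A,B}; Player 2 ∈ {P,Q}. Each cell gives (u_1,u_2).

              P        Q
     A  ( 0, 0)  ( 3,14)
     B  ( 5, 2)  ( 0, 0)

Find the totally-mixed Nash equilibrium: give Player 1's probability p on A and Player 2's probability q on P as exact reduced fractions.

(p,q) = (1/8, 3/8)

P1 indiff ⇒ q·0+(1-q)·3 = q·5+(1-q)·0 ⇒ q(-5) = (1-q)(-3) ⇒ q = 3/8
P2 indiff ⇒ p·0+(1-p)·2 = p·14+(1-p)·0 ⇒ p(-14) = (1-p)(-2) ⇒ p = 1/8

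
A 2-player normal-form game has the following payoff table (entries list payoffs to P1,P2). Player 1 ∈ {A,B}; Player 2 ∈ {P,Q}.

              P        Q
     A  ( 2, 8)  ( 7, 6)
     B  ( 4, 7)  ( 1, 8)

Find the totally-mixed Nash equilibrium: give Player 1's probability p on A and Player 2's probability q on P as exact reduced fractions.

P1 indiff ⇒ q·2+(1-q)·7 = q·4+(1-q)·1 ⇒ q(-2) = (1-q)(-6) ⇒ q = 3/4
P2 indiff ⇒ p·8+(1-p)·7 = p·6+(1-p)·8 ⇒ p(2) = (1-p)(1) ⇒ p = 1/3

(p,q) = (1/3, 3/4)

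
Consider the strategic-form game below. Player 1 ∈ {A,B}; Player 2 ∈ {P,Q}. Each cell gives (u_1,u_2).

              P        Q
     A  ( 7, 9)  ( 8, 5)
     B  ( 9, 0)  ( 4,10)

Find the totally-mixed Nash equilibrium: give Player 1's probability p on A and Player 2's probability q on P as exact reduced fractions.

P1 indiff ⇒ q·7+(1-q)·8 = q·9+(1-q)·4 ⇒ q(-2) = (1-q)(-4) ⇒ q = 2/3
P2 indiff ⇒ p·9+(1-p)·0 = p·5+(1-p)·10 ⇒ p(4) = (1-p)(10) ⇒ p = 5/7

P1 mixes 5/7 on A; P2 mixes 2/3 on P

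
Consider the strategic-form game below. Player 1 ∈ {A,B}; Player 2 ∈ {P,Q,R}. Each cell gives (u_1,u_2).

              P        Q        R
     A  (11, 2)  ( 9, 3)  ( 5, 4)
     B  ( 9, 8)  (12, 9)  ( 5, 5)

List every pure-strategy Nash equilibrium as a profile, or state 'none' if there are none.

PSNE = {(A,R), (B,Q)}

(A,P): not NE [P2→R gives 4>2]
(A,Q): not NE [P1→B gives 12>9; P2→R gives 4>3]
(A,R): NE
(B,P): not NE [P1→A gives 11>9; P2→Q gives 9>8]
(B,Q): NE
(B,R): not NE [P2→Q gives 9>5]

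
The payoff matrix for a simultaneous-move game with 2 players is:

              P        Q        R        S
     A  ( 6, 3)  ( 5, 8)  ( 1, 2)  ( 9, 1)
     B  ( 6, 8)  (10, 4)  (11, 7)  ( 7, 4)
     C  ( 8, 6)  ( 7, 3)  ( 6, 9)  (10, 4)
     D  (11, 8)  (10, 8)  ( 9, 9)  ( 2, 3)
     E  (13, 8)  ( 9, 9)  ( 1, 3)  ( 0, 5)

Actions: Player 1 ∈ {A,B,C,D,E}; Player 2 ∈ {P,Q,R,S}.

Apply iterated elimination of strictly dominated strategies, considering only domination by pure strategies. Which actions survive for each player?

Remaining: P1:{B,D,E} P2:{P,Q,R}

P1 drop A (C beats it: P:8>6 Q:7>5 R:6>1 S:10>9)
P2 drop S (P beats it: B:8>4 C:6>4 D:8>3 E:8>5)
P1 drop C (D beats it: P:11>8 Q:10>7 R:9>6)
P1→{B,D,E} P2→{P,Q,R}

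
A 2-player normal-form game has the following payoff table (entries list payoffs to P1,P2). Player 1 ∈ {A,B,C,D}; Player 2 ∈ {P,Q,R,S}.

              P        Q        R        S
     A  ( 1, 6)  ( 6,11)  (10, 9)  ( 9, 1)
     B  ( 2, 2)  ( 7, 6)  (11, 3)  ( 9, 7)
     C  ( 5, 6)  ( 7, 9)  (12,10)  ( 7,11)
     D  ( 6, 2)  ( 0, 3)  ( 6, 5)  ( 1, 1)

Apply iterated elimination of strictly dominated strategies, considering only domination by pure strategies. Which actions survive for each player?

P2 drop P (Q beats it: A:11>6 B:6>2 C:9>6 D:3>2)
P1 drop D (A beats it: Q:6>0 R:10>6 S:9>1)
P1→{A,B,C} P2→{Q,R,S}

IESDS → P1:{A,B,C} P2:{Q,R,S}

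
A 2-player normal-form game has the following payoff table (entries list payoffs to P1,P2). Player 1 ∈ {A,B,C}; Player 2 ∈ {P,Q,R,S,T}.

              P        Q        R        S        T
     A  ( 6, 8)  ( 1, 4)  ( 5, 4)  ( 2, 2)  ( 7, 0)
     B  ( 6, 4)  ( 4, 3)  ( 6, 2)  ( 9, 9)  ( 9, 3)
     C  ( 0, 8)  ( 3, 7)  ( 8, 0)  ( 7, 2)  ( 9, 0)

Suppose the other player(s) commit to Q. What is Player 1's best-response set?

u_1(A vs Q) = 1
u_1(B vs Q) = 4
u_1(C vs Q) = 3
max payoff 4 at {B}

BR_1 = {B}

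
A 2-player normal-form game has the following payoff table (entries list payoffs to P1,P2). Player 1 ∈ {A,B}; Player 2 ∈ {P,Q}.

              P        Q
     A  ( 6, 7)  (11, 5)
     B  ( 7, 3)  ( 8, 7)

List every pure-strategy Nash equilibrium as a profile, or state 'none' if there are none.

(A,P): not NE [P1→B gives 7>6]
(A,Q): not NE [P2→P gives 7>5]
(B,P): not NE [P2→Q gives 7>3]
(B,Q): not NE [P1→A gives 11>8]

No pure NE.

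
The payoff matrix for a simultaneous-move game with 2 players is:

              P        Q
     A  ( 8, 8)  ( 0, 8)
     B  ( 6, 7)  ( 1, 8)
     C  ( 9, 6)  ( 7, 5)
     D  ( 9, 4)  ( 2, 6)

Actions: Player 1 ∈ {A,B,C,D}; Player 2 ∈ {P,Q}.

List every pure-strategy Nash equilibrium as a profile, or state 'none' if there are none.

Nash profiles: (C,P)

(A,P): not NE [P1→D gives 9>8]
(A,Q): not NE [P1→C gives 7>0]
(B,P): not NE [P1→D gives 9>6; P2→Q gives 8>7]
(B,Q): not NE [P1→C gives 7>1]
(C,P): NE
(C,Q): not NE [P2→P gives 6>5]
(D,P): not NE [P2→Q gives 6>4]
(D,Q): not NE [P1→C gives 7>2]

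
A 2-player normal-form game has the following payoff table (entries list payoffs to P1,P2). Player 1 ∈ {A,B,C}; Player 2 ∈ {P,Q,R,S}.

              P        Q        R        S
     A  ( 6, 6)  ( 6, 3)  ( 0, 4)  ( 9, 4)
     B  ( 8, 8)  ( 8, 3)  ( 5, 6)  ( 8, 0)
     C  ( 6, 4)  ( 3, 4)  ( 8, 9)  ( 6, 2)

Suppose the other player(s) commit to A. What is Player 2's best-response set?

u_2(P vs A) = 6
u_2(Q vs A) = 3
u_2(R vs A) = 4
u_2(S vs A) = 4
max payoff 6 at {P}

P2 best: {P}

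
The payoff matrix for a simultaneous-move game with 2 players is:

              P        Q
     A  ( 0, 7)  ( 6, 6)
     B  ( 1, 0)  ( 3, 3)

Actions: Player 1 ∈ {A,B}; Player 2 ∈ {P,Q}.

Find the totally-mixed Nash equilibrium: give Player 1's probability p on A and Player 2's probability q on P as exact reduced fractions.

P1 indiff ⇒ q·0+(1-q)·6 = q·1+(1-q)·3 ⇒ q(-1) = (1-q)(-3) ⇒ q = 3/4
P2 indiff ⇒ p·7+(1-p)·0 = p·6+(1-p)·3 ⇒ p(1) = (1-p)(3) ⇒ p = 3/4

(p,q) = (3/4, 3/4)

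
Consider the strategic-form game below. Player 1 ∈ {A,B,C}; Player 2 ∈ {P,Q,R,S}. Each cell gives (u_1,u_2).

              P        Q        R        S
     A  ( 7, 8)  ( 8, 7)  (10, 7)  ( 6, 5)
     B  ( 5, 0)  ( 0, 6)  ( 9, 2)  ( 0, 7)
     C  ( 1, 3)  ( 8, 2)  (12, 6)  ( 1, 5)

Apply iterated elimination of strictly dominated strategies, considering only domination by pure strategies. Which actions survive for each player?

Survivors P1:{A,C} P2:{P,R}

P1 drop B (A beats it: P:7>5 Q:8>0 R:10>9 S:6>0)
P2 drop Q (P beats it: A:8>7 C:3>2)
P2 drop S (R beats it: A:7>5 C:6>5)
P1→{A,C} P2→{P,R}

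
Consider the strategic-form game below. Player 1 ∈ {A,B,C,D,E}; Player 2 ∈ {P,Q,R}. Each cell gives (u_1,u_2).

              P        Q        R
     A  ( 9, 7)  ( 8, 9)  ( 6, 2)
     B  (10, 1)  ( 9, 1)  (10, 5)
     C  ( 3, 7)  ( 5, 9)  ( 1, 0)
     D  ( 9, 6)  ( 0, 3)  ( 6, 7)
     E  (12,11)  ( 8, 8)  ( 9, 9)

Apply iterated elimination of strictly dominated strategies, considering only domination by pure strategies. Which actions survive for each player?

P1 drop A (B beats it: P:10>9 Q:9>8 R:10>6)
P1 drop C (B beats it: P:10>3 Q:9>5 R:10>1)
P1 drop D (B beats it: P:10>9 Q:9>0 R:10>6)
P2 drop Q (R beats it: B:5>1 E:9>8)
P1→{B,E} P2→{P,R}

Remaining: P1:{B,E} P2:{P,R}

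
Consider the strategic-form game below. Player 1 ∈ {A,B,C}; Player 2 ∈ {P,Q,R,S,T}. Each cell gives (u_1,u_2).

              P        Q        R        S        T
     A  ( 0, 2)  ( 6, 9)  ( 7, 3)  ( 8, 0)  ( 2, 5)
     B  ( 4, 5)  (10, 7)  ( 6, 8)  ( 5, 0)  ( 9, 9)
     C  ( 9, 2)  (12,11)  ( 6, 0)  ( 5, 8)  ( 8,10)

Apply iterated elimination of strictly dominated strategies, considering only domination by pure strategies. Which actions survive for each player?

P2 drop P (Q beats it: A:9>2 B:7>5 C:11>2)
P2 drop R (T beats it: A:5>3 B:9>8 C:10>0)
P2 drop S (Q beats it: A:9>0 B:7>0 C:11>8)
P1 drop A (B beats it: Q:10>6 T:9>2)
P1→{B,C} P2→{Q,T}

Survivors P1:{B,C} P2:{Q,T}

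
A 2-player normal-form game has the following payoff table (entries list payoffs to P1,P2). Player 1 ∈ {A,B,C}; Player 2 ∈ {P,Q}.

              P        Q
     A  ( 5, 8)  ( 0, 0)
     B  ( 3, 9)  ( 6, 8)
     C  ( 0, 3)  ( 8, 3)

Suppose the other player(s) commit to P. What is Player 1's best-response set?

u_1(A vs P) = 5
u_1(B vs P) = 3
u_1(C vs P) = 0
max payoff 5 at {A}

BR_1 = {A}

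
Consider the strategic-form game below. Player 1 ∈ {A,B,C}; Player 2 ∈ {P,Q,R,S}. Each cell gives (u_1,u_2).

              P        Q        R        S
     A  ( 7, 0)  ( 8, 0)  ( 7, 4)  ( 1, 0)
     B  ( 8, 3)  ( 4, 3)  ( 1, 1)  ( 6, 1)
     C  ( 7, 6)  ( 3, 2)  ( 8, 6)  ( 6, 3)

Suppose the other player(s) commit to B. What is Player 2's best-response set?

u_2(P vs B) = 3
u_2(Q vs B) = 3
u_2(R vs B) = 1
u_2(S vs B) = 1
max payoff 3 at {P,Q}

argmax u_2 = {P,Q}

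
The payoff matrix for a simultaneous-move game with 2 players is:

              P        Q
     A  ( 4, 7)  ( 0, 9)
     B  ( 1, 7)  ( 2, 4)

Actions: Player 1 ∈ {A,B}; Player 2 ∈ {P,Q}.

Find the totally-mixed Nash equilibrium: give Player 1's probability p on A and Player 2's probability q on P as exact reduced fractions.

P1 indiff ⇒ q·4+(1-q)·0 = q·1+(1-q)·2 ⇒ q(3) = (1-q)(2) ⇒ q = 2/5
P2 indiff ⇒ p·7+(1-p)·7 = p·9+(1-p)·4 ⇒ p(-2) = (1-p)(-3) ⇒ p = 3/5

P1 mixes 3/5 on A; P2 mixes 2/5 on P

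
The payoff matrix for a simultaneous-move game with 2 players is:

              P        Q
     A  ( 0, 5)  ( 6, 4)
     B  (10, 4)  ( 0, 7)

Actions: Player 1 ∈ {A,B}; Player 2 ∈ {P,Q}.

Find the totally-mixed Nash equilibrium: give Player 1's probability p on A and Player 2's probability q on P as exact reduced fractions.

p=3/4, q=3/8

P1 indiff ⇒ q·0+(1-q)·6 = q·10+(1-q)·0 ⇒ q(-10) = (1-q)(-6) ⇒ q = 3/8
P2 indiff ⇒ p·5+(1-p)·4 = p·4+(1-p)·7 ⇒ p(1) = (1-p)(3) ⇒ p = 3/4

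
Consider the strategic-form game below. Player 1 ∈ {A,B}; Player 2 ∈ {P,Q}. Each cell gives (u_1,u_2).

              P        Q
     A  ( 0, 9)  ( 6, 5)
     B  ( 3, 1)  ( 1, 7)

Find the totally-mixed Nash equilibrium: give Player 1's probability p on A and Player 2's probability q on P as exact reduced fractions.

P1 indiff ⇒ q·0+(1-q)·6 = q·3+(1-q)·1 ⇒ q(-3) = (1-q)(-5) ⇒ q = 5/8
P2 indiff ⇒ p·9+(1-p)·1 = p·5+(1-p)·7 ⇒ p(4) = (1-p)(6) ⇒ p = 3/5

p=3/5, q=5/8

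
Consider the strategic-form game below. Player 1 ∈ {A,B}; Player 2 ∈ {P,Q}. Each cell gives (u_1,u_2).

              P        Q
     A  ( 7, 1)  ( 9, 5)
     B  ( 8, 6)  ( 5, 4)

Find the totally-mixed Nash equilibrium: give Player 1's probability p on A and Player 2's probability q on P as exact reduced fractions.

P1 mixes 1/3 on A; P2 mixes 4/5 on P

P1 indiff ⇒ q·7+(1-q)·9 = q·8+(1-q)·5 ⇒ q(-1) = (1-q)(-4) ⇒ q = 4/5
P2 indiff ⇒ p·1+(1-p)·6 = p·5+(1-p)·4 ⇒ p(-4) = (1-p)(-2) ⇒ p = 1/3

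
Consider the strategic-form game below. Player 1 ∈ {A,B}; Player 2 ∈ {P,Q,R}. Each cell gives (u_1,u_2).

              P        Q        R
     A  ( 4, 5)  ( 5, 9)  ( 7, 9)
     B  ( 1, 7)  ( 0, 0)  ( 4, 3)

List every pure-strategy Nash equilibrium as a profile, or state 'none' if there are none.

NE set: (A,Q), (A,R)

(A,P): not NE [P2→R gives 9>5]
(A,Q): NE
(A,R): NE
(B,P): not NE [P1→A gives 4>1]
(B,Q): not NE [P1→A gives 5>0; P2→P gives 7>0]
(B,R): not NE [P1→A gives 7>4; P2→P gives 7>3]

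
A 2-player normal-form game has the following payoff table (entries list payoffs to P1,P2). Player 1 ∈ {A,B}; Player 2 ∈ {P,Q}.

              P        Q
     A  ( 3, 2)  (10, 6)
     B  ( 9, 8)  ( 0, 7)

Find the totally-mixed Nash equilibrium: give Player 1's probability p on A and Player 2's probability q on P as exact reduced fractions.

p=1/5, q=5/8

P1 indiff ⇒ q·3+(1-q)·10 = q·9+(1-q)·0 ⇒ q(-6) = (1-q)(-10) ⇒ q = 5/8
P2 indiff ⇒ p·2+(1-p)·8 = p·6+(1-p)·7 ⇒ p(-4) = (1-p)(-1) ⇒ p = 1/5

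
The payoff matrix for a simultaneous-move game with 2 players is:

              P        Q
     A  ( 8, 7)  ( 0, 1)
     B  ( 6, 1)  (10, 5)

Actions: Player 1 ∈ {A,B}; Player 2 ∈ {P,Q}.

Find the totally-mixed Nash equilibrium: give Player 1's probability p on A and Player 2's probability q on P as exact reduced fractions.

(p,q) = (2/5, 5/6)

P1 indiff ⇒ q·8+(1-q)·0 = q·6+(1-q)·10 ⇒ q(2) = (1-q)(10) ⇒ q = 5/6
P2 indiff ⇒ p·7+(1-p)·1 = p·1+(1-p)·5 ⇒ p(6) = (1-p)(4) ⇒ p = 2/5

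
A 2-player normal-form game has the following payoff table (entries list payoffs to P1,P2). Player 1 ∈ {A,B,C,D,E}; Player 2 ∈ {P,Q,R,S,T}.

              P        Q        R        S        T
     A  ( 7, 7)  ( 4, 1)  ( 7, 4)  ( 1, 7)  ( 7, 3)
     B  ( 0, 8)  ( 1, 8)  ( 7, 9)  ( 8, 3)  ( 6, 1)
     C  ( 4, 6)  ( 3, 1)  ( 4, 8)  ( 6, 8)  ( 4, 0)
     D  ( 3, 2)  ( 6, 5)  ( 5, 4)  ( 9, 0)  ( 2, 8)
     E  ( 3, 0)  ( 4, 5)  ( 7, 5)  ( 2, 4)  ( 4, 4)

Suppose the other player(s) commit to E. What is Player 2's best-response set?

u_2(P vs E) = 0
u_2(Q vs E) = 5
u_2(R vs E) = 5
u_2(S vs E) = 4
u_2(T vs E) = 4
max payoff 5 at {Q,R}

BR_2 = {Q,R}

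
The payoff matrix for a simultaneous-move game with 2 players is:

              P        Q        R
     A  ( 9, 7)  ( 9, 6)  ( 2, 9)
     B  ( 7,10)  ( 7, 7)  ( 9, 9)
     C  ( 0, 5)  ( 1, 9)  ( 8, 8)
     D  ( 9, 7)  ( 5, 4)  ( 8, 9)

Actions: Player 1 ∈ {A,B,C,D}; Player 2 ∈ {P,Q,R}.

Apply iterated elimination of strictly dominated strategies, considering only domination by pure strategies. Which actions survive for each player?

Remaining: P1:{A,B,D} P2:{P,R}

P1 drop C (B beats it: P:7>0 Q:7>1 R:9>8)
P2 drop Q (P beats it: A:7>6 B:10>7 D:7>4)
P1→{A,B,D} P2→{P,R}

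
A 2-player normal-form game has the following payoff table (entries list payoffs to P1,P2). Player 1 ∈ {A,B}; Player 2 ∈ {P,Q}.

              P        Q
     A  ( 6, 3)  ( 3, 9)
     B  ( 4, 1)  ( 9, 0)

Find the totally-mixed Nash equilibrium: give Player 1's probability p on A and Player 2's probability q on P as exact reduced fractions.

P1 indiff ⇒ q·6+(1-q)·3 = q·4+(1-q)·9 ⇒ q(2) = (1-q)(6) ⇒ q = 3/4
P2 indiff ⇒ p·3+(1-p)·1 = p·9+(1-p)·0 ⇒ p(-6) = (1-p)(-1) ⇒ p = 1/7

P1 mixes 1/7 on A; P2 mixes 3/4 on P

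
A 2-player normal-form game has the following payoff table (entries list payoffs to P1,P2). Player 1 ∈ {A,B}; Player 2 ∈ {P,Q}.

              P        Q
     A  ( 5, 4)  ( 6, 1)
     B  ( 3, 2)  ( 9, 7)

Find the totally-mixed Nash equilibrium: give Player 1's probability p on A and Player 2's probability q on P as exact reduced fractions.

p=5/8, q=3/5

P1 indiff ⇒ q·5+(1-q)·6 = q·3+(1-q)·9 ⇒ q(2) = (1-q)(3) ⇒ q = 3/5
P2 indiff ⇒ p·4+(1-p)·2 = p·1+(1-p)·7 ⇒ p(3) = (1-p)(5) ⇒ p = 5/8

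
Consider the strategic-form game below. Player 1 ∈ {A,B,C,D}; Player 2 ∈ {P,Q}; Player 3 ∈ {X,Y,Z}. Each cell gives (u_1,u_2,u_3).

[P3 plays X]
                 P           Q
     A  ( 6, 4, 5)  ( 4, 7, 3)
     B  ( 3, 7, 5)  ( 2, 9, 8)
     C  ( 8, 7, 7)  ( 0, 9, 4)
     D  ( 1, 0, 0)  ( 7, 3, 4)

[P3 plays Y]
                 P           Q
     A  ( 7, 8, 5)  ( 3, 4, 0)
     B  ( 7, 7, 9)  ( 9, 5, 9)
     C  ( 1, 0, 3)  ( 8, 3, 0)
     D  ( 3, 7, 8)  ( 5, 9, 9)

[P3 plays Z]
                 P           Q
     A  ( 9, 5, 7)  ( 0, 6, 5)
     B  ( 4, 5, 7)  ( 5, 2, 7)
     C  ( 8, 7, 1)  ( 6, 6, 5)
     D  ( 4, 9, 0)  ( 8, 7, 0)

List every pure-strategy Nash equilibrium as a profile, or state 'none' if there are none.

(A,P,X): not NE [P1→C gives 8>6; P2→Q gives 7>4; P3→Z gives 7>5]
(A,P,Y): not NE [P3→Z gives 7>5]
(A,P,Z): not NE [P2→Q gives 6>5]
(A,Q,X): not NE [P1→D gives 7>4; P3→Z gives 5>3]
(A,Q,Y): not NE [P1→B gives 9>3; P2→P gives 8>4; P3→Z gives 5>0]
(A,Q,Z): not NE [P1→D gives 8>0]
(B,P,X): not NE [P1→C gives 8>3; P2→Q gives 9>7; P3→Y gives 9>5]
(B,P,Y): NE
(B,P,Z): not NE [P1→A gives 9>4; P3→Y gives 9>7]
(B,Q,X): not NE [P1→D gives 7>2; P3→Y gives 9>8]
(B,Q,Y): not NE [P2→P gives 7>5]
(B,Q,Z): not NE [P1→D gives 8>5; P2→P gives 5>2; P3→Y gives 9>7]
(C,P,X): not NE [P2→Q gives 9>7]
(C,P,Y): not NE [P1→B gives 7>1; P2→Q gives 3>0; P3→X gives 7>3]
(C,P,Z): not NE [P1→A gives 9>8; P3→X gives 7>1]
(C,Q,X): not NE [P1→D gives 7>0; P3→Z gives 5>4]
(C,Q,Y): not NE [P1→B gives 9>8; P3→Z gives 5>0]
(C,Q,Z): not NE [P1→D gives 8>6; P2→P gives 7>6]
(D,P,X): not NE [P1→C gives 8>1; P2→Q gives 3>0; P3→Y gives 8>0]
(D,P,Y): not NE [P1→B gives 7>3; P2→Q gives 9>7]
(D,P,Z): not NE [P1→A gives 9>4; P3→Y gives 8>0]
(D,Q,X): not NE [P3→Y gives 9>4]
(D,Q,Y): not NE [P1→B gives 9>5]
(D,Q,Z): not NE [P2→P gives 9>7; P3→Y gives 9>0]

Nash profiles: (B,P,Y)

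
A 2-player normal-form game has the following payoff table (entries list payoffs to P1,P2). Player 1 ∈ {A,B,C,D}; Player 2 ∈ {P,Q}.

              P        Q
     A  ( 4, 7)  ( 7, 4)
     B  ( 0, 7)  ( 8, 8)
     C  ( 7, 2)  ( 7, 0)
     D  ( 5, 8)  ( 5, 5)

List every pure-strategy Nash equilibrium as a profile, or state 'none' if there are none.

(A,P): not NE [P1→C gives 7>4]
(A,Q): not NE [P1→B gives 8>7; P2→P gives 7>4]
(B,P): not NE [P1→C gives 7>0; P2→Q gives 8>7]
(B,Q): NE
(C,P): NE
(C,Q): not NE [P1→B gives 8>7; P2→P gives 2>0]
(D,P): not NE [P1→C gives 7>5]
(D,Q): not NE [P1→B gives 8>5; P2→P gives 8>5]

PSNE = {(B,Q), (C,P)}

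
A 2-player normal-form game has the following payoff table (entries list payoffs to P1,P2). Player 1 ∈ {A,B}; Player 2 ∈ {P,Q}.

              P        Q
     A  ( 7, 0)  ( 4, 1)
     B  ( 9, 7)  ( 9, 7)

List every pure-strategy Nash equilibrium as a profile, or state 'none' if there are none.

PSNE = {(B,P), (B,Q)}

(A,P): not NE [P1→B gives 9>7; P2→Q gives 1>0]
(A,Q): not NE [P1→B gives 9>4]
(B,P): NE
(B,Q): NE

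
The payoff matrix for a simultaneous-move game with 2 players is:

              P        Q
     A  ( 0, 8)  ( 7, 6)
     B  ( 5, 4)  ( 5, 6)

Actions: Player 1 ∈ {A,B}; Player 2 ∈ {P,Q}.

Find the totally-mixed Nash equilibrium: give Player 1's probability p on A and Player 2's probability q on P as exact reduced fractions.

p=1/2, q=2/7

P1 indiff ⇒ q·0+(1-q)·7 = q·5+(1-q)·5 ⇒ q(-5) = (1-q)(-2) ⇒ q = 2/7
P2 indiff ⇒ p·8+(1-p)·4 = p·6+(1-p)·6 ⇒ p(2) = (1-p)(2) ⇒ p = 1/2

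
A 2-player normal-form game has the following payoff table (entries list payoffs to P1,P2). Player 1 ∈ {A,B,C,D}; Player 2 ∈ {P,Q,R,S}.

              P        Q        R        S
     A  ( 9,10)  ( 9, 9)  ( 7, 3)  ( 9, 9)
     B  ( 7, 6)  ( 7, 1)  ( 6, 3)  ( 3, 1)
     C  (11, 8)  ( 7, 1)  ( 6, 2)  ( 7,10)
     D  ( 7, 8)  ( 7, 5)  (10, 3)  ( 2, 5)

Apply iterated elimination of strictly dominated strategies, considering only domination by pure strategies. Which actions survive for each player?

P1 drop B (A beats it: P:9>7 Q:9>7 R:7>6 S:9>3)
P2 drop Q (P beats it: A:10>9 C:8>1 D:8>5)
P2 drop R (P beats it: A:10>3 C:8>2 D:8>3)
P1 drop D (A beats it: P:9>7 S:9>2)
P1→{A,C} P2→{P,S}

IESDS → P1:{A,C} P2:{P,S}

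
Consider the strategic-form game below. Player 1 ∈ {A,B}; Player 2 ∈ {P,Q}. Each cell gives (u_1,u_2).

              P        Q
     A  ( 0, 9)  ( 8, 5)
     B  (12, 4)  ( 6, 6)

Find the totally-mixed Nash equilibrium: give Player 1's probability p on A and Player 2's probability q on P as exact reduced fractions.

P1 indiff ⇒ q·0+(1-q)·8 = q·12+(1-q)·6 ⇒ q(-12) = (1-q)(-2) ⇒ q = 1/7
P2 indiff ⇒ p·9+(1-p)·4 = p·5+(1-p)·6 ⇒ p(4) = (1-p)(2) ⇒ p = 1/3

p=1/3, q=1/7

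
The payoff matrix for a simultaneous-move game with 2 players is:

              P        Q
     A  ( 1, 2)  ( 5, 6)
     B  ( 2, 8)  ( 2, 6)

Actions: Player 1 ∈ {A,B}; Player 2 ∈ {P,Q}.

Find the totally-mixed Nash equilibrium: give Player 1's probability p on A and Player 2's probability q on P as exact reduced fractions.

P1 indiff ⇒ q·1+(1-q)·5 = q·2+(1-q)·2 ⇒ q(-1) = (1-q)(-3) ⇒ q = 3/4
P2 indiff ⇒ p·2+(1-p)·8 = p·6+(1-p)·6 ⇒ p(-4) = (1-p)(-2) ⇒ p = 1/3

(p,q) = (1/3, 3/4)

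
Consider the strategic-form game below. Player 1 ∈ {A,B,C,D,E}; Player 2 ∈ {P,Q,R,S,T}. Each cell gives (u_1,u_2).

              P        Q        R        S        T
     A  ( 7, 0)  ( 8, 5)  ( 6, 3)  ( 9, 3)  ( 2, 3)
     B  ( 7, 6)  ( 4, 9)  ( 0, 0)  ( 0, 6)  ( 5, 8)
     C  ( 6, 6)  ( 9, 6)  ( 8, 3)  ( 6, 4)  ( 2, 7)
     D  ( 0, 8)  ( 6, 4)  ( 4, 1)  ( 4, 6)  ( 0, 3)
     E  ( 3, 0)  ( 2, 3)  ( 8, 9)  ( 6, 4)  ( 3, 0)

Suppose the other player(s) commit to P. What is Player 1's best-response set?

argmax u_1 = {A,B}

u_1(A vs P) = 7
u_1(B vs P) = 7
u_1(C vs P) = 6
u_1(D vs P) = 0
u_1(E vs P) = 3
max payoff 7 at {A,B}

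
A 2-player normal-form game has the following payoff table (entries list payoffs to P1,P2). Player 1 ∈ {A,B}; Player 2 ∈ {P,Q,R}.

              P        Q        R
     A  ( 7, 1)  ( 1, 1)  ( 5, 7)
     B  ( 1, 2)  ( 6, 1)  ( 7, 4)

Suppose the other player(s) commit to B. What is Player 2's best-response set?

u_2(P vs B) = 2
u_2(Q vs B) = 1
u_2(R vs B) = 4
max payoff 4 at {R}

P2 best: {R}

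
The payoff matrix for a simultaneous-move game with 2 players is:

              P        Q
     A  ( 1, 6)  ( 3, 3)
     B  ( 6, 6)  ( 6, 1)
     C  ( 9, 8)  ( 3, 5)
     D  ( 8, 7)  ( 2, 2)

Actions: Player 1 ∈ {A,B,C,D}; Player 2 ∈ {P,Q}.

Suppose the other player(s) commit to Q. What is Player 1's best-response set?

BR_1 = {B}

u_1(A vs Q) = 3
u_1(B vs Q) = 6
u_1(C vs Q) = 3
u_1(D vs Q) = 2
max payoff 6 at {B}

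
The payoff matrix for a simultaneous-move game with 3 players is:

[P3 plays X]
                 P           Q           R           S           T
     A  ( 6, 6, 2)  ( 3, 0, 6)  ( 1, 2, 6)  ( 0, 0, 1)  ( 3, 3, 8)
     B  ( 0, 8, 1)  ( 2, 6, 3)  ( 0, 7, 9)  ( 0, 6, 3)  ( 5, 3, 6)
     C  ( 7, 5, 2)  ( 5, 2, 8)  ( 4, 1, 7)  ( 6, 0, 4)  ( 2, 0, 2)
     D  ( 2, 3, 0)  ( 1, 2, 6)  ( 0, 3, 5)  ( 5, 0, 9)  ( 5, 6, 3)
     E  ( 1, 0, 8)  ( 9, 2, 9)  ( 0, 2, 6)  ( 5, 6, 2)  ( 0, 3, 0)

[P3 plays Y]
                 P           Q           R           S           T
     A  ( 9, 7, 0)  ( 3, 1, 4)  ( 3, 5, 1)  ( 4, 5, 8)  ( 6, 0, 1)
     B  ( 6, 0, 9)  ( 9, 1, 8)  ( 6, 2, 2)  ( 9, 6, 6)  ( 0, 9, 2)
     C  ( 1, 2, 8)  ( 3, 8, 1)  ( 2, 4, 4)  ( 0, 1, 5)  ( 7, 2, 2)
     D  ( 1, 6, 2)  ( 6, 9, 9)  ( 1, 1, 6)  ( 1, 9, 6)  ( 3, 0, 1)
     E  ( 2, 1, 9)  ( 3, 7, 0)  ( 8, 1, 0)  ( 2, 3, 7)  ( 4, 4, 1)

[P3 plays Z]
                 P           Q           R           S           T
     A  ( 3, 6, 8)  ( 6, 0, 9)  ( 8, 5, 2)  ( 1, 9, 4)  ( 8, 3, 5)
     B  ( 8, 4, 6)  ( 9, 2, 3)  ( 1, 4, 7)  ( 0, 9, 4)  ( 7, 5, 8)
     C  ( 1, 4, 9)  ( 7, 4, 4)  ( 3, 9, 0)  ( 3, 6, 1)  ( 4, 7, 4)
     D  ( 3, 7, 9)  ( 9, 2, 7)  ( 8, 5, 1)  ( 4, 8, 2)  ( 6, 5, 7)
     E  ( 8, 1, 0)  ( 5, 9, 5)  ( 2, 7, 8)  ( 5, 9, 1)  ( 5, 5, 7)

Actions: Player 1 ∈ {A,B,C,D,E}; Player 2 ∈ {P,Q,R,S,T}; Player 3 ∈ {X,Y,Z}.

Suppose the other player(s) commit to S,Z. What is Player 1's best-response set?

BR_1 = {E}

u_1(A vs S,Z) = 1
u_1(B vs S,Z) = 0
u_1(C vs S,Z) = 3
u_1(D vs S,Z) = 4
u_1(E vs S,Z) = 5
max payoff 5 at {E}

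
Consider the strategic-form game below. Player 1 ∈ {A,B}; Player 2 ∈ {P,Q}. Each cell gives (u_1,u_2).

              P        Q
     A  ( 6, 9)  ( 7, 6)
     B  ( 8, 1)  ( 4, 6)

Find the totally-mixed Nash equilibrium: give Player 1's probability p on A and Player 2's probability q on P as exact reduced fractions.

P1 indiff ⇒ q·6+(1-q)·7 = q·8+(1-q)·4 ⇒ q(-2) = (1-q)(-3) ⇒ q = 3/5
P2 indiff ⇒ p·9+(1-p)·1 = p·6+(1-p)·6 ⇒ p(3) = (1-p)(5) ⇒ p = 5/8

p=5/8, q=3/5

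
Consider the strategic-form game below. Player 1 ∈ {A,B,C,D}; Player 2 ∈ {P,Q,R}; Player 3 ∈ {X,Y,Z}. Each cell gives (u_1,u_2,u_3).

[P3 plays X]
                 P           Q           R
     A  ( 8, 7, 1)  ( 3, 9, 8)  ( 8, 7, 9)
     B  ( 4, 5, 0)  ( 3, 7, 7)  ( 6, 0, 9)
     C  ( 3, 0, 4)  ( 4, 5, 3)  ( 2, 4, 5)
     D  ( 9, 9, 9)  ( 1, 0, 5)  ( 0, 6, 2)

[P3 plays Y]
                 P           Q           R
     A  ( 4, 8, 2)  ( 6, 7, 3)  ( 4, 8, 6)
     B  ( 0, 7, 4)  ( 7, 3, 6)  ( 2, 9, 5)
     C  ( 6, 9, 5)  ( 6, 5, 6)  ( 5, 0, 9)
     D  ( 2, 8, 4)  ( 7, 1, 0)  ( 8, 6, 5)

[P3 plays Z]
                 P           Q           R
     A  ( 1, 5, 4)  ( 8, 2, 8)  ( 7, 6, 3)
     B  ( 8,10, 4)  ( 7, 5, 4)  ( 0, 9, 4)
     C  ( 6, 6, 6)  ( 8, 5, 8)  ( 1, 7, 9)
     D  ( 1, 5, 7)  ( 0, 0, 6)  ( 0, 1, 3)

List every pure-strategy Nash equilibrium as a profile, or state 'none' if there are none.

(A,P,X): not NE [P1→D gives 9>8; P2→Q gives 9>7; P3→Z gives 4>1]
(A,P,Y): not NE [P1→C gives 6>4; P3→Z gives 4>2]
(A,P,Z): not NE [P1→B gives 8>1; P2→R gives 6>5]
(A,Q,X): not NE [P1→C gives 4>3]
(A,Q,Y): not NE [P1→D gives 7>6; P2→R gives 8>7; P3→Z gives 8>3]
(A,Q,Z): not NE [P2→R gives 6>2]
(A,R,X): not NE [P2→Q gives 9>7]
(A,R,Y): not NE [P1→D gives 8>4; P3→X gives 9>6]
(A,R,Z): not NE [P3→X gives 9>3]
(B,P,X): not NE [P1→D gives 9>4; P2→Q gives 7>5; P3→Z gives 4>0]
(B,P,Y): not NE [P1→C gives 6>0; P2→R gives 9>7]
(B,P,Z): NE
(B,Q,X): not NE [P1→C gives 4>3]
(B,Q,Y): not NE [P2→R gives 9>3; P3→X gives 7>6]
(B,Q,Z): not NE [P1→C gives 8>7; P2→P gives 10>5; P3→X gives 7>4]
(B,R,X): not NE [P1→A gives 8>6; P2→Q gives 7>0]
(B,R,Y): not NE [P1→D gives 8>2; P3→X gives 9>5]
(B,R,Z): not NE [P1→A gives 7>0; P2→P gives 10>9; P3→X gives 9>4]
(C,P,X): not NE [P1→D gives 9>3; P2→Q gives 5>0; P3→Z gives 6>4]
(C,P,Y): not NE [P3→Z gives 6>5]
(C,P,Z): not NE [P1→B gives 8>6; P2→R gives 7>6]
(C,Q,X): not NE [P3→Z gives 8>3]
(C,Q,Y): not NE [P1→D gives 7>6; P2→P gives 9>5; P3→Z gives 8>6]
(C,Q,Z): not NE [P2→R gives 7>5]
(C,R,X): not NE [P1→A gives 8>2; P2→Q gives 5>4; P3→Z gives 9>5]
(C,R,Y): not NE [P1→D gives 8>5; P2→P gives 9>0]
(C,R,Z): not NE [P1→A gives 7>1]
(D,P,X): NE
(D,P,Y): not NE [P1→C gives 6>2; P3→X gives 9>4]
(D,P,Z): not NE [P1→B gives 8>1; P3→X gives 9>7]
(D,Q,X): not NE [P1→C gives 4>1; P2→P gives 9>0; P3→Z gives 6>5]
(D,Q,Y): not NE [P2→P gives 8>1; P3→Z gives 6>0]
(D,Q,Z): not NE [P1→C gives 8>0; P2→P gives 5>0]
(D,R,X): not NE [P1→A gives 8>0; P2→P gives 9>6; P3→Y gives 5>2]
(D,R,Y): not NE [P2→P gives 8>6]
(D,R,Z): not NE [P1→A gives 7>0; P2→P gives 5>1; P3→Y gives 5>3]

NE set: (B,P,Z), (D,P,X)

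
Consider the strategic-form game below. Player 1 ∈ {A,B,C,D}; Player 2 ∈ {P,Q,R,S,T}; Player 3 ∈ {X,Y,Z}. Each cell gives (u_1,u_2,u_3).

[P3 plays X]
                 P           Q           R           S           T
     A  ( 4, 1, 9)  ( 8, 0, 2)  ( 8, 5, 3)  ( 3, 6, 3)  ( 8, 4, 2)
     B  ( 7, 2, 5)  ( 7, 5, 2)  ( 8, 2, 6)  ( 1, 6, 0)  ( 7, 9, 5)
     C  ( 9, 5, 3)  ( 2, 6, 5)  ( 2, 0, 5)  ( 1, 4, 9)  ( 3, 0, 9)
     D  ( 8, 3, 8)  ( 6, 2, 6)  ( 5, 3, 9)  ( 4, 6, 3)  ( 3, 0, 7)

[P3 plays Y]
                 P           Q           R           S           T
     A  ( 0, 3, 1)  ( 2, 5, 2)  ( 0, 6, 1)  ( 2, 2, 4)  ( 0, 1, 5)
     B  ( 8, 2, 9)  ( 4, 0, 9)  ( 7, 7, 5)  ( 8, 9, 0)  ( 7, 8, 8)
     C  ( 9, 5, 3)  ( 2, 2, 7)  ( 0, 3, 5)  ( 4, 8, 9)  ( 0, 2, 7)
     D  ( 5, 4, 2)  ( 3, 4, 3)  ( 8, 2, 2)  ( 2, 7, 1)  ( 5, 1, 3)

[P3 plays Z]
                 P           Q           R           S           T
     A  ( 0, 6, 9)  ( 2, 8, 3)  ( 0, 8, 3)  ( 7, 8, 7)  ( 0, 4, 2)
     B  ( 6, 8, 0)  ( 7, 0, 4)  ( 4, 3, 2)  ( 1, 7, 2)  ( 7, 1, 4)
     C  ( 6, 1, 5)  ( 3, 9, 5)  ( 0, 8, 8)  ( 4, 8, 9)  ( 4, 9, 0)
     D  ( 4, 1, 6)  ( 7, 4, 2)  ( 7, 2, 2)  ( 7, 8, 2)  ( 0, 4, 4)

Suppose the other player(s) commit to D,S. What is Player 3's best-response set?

u_3(X vs D,S) = 3
u_3(Y vs D,S) = 1
u_3(Z vs D,S) = 2
max payoff 3 at {X}

P3 best: {X}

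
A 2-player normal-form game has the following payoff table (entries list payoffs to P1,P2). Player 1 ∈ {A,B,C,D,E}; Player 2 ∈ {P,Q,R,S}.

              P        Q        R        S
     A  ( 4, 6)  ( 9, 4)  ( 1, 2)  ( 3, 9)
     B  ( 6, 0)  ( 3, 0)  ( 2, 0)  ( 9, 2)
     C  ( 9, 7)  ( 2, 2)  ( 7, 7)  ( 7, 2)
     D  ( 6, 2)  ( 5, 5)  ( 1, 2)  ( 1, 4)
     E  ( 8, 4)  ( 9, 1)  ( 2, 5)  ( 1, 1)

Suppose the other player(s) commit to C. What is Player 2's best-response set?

u_2(P vs C) = 7
u_2(Q vs C) = 2
u_2(R vs C) = 7
u_2(S vs C) = 2
max payoff 7 at {P,R}

P2 best: {P,R}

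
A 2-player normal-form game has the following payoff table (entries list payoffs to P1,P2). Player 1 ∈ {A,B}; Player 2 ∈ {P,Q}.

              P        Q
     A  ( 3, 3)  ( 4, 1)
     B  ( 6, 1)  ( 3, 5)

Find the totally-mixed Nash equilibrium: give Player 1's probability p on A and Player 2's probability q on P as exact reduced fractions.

P1 indiff ⇒ q·3+(1-q)·4 = q·6+(1-q)·3 ⇒ q(-3) = (1-q)(-1) ⇒ q = 1/4
P2 indiff ⇒ p·3+(1-p)·1 = p·1+(1-p)·5 ⇒ p(2) = (1-p)(4) ⇒ p = 2/3

(p,q) = (2/3, 1/4)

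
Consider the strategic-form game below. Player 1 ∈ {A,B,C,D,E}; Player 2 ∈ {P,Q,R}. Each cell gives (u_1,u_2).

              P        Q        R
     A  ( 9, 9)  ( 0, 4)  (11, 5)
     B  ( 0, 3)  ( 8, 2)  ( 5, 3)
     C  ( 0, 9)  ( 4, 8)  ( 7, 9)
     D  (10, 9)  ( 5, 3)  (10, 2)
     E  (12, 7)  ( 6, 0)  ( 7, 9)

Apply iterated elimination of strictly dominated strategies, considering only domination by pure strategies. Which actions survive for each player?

IESDS → P1:{A,D,E} P2:{P,R}

P1 drop C (D beats it: P:10>0 Q:5>4 R:10>7)
P2 drop Q (P beats it: A:9>4 B:3>2 D:9>3 E:7>0)
P1 drop B (A beats it: P:9>0 R:11>5)
P1→{A,D,E} P2→{P,R}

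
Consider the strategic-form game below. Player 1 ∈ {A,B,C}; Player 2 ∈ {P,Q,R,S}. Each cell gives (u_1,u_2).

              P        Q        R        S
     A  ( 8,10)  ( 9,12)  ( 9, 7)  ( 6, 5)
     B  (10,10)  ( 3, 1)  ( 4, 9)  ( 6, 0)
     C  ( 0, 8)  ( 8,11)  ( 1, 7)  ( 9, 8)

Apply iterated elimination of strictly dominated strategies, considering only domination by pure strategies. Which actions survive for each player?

IESDS → P1:{A,B} P2:{P,Q}

P2 drop R (P beats it: A:10>7 B:10>9 C:8>7)
P2 drop S (Q beats it: A:12>5 B:1>0 C:11>8)
P1 drop C (A beats it: P:8>0 Q:9>8)
P1→{A,B} P2→{P,Q}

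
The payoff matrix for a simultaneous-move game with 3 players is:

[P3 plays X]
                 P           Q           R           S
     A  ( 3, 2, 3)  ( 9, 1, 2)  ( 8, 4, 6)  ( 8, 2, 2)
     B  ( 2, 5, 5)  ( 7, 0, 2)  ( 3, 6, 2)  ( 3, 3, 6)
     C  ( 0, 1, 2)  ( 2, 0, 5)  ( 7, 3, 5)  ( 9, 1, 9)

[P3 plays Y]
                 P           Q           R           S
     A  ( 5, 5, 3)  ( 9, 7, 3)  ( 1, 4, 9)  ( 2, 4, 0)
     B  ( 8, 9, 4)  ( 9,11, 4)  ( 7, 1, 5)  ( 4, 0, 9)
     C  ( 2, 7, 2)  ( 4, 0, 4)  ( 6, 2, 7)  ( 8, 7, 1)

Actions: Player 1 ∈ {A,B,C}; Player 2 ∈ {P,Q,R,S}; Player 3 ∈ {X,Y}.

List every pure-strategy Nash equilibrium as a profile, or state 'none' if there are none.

PSNE = {(A,Q,Y), (B,Q,Y)}

(A,P,X): not NE [P2→R gives 4>2]
(A,P,Y): not NE [P1→B gives 8>5; P2→Q gives 7>5]
(A,Q,X): not NE [P2→R gives 4>1; P3→Y gives 3>2]
(A,Q,Y): NE
(A,R,X): not NE [P3→Y gives 9>6]
(A,R,Y): not NE [P1→B gives 7>1; P2→Q gives 7>4]
(A,S,X): not NE [P1→C gives 9>8; P2→R gives 4>2]
(A,S,Y): not NE [P1→C gives 8>2; P2→Q gives 7>4; P3→X gives 2>0]
(B,P,X): not NE [P1→A gives 3>2; P2→R gives 6>5]
(B,P,Y): not NE [P2→Q gives 11>9; P3→X gives 5>4]
(B,Q,X): not NE [P1→A gives 9>7; P2→R gives 6>0; P3→Y gives 4>2]
(B,Q,Y): NE
(B,R,X): not NE [P1→A gives 8>3; P3→Y gives 5>2]
(B,R,Y): not NE [P2→Q gives 11>1]
(B,S,X): not NE [P1→C gives 9>3; P2→R gives 6>3; P3→Y gives 9>6]
(B,S,Y): not NE [P1→C gives 8>4; P2→Q gives 11>0]
(C,P,X): not NE [P1→A gives 3>0; P2→R gives 3>1]
(C,P,Y): not NE [P1→B gives 8>2]
(C,Q,X): not NE [P1→A gives 9>2; P2→R gives 3>0]
(C,Q,Y): not NE [P1→B gives 9>4; P2→S gives 7>0; P3→X gives 5>4]
(C,R,X): not NE [P1→A gives 8>7; P3→Y gives 7>5]
(C,R,Y): not NE [P1→B gives 7>6; P2→S gives 7>2]
(C,S,X): not NE [P2→R gives 3>1]
(C,S,Y): not NE [P3→X gives 9>1]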